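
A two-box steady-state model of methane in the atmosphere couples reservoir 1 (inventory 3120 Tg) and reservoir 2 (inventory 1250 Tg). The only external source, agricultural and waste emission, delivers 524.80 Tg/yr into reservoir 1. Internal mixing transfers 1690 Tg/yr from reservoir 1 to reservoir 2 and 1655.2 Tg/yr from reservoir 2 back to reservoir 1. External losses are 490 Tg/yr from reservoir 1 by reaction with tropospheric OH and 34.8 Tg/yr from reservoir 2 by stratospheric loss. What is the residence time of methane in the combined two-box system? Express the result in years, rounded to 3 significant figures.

For the system as a whole, the A↔B exchange is internal and contributes nothing to the throughput; only the external sinks remove mass.
M_total = 3120 + 1250 = 4370.0 Tg.
ΣF_external_out = 490 + 34.8 = 524.80 Tg/yr.
τ = M_total / ΣF_ext = 4370.0 / 524.80 = 8.327 yr.

8.33 yr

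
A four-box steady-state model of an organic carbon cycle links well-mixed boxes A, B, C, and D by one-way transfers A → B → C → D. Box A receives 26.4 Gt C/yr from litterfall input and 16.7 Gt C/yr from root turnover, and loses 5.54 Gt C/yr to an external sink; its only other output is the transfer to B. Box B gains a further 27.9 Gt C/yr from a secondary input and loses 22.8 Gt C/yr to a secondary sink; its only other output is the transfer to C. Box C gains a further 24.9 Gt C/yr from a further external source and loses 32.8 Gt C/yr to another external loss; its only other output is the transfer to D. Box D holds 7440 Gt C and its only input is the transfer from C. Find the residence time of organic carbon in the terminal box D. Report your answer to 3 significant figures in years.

214 yr

Box A: F(A→B) = (26.4 + 16.7) − 5.54 = 37.560 Gt C/yr.
Box B: F(B→C) = (37.560 + 27.9) − 22.8 = 42.660 Gt C/yr.
Box C: F(C→D) = (42.660 + 24.9) − 32.8 = 34.760 Gt C/yr.
Box D throughput = its input = 34.760 Gt C/yr; τ = 7440 / 34.760 = 214.0 yr.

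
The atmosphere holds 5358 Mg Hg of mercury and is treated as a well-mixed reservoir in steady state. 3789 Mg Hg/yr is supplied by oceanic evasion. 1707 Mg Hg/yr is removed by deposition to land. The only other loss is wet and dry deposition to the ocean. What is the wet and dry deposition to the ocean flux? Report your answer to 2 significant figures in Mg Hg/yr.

2100 Mg Hg/yr

At steady state ΣF_in = ΣF_out.
ΣF_in = 3789.0 Mg Hg/yr.
Wet and dry deposition to the ocean flux = ΣF_in − (1707) = 3789.0 − 1707 = 2082 Mg Hg/yr.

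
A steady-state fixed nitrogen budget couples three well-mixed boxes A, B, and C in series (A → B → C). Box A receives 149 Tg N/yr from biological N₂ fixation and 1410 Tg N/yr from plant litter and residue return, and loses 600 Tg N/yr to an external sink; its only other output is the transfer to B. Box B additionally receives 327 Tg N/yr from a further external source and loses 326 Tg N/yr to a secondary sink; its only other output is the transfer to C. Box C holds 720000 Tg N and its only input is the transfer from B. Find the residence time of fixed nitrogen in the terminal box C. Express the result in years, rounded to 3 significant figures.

Box A: F(A→B) = (149 + 1410) − 600 = 959.00 Tg N/yr.
Box B: F(B→C) = (959.00 + 327) − 326 = 960.00 Tg N/yr.
Box C throughput = its input = 960.00 Tg N/yr; τ = 720000 / 960.00 = 750.0 yr.

750 yr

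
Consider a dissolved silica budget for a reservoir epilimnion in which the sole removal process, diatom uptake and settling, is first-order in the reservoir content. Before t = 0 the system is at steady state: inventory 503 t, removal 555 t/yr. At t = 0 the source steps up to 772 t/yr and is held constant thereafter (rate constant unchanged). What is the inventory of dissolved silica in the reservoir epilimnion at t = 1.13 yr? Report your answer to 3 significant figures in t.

643 t

Residence time τ = M₀/F₀ = 0.9063 yr. The eventual steady state is M_∞ = M₀·(F₁/F₀) = 503 × 772/555 = 699.67 t.
The anomaly ΔM(t) = M(t) − M_∞ decays as ΔM₀·e^(−t/τ) with ΔM₀ = 503 − 699.67 = −196.7 t.
At t = 1.13 yr, e^(−t/τ) = e^(−1.247) = 0.2874, so ΔM = −56.53 t and M = 699.67 − 56.53 = 643.14 t.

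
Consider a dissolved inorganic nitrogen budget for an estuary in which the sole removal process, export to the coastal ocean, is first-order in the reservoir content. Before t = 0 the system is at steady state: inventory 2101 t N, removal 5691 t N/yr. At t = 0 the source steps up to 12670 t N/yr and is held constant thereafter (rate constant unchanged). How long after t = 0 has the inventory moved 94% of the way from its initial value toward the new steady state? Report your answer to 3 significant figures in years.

τ = M₀/F₀ = 2101/5691 = 0.3692 yr.
The remaining gap fraction is e^(−t/τ); 94% covered ⇒ e^(−t/τ) = 0.0600.
t = −τ ln(0.0600) = 0.3692 × 2.813 = 1.039 yr.

1.04 yr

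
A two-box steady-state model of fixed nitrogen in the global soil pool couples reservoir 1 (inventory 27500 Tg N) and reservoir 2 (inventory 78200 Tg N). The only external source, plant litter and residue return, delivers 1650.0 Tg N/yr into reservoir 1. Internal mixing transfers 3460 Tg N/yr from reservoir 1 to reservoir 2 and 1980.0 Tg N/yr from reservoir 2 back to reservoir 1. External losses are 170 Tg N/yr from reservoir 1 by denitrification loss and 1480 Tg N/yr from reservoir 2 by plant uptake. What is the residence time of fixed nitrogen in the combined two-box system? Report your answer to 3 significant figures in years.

For the system as a whole, the A↔B exchange is internal and contributes nothing to the throughput; only the external sinks remove mass.
M_total = 27500 + 78200 = 105700 Tg N.
ΣF_external_out = 170 + 1480 = 1650.0 Tg N/yr.
τ = M_total / ΣF_ext = 105700 / 1650.0 = 64.06 yr.

64.1 yr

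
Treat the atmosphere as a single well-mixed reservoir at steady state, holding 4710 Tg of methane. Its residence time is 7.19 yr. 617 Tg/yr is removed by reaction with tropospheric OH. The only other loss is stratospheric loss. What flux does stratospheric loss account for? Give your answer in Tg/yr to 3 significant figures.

38.1 Tg/yr

Total removal F = M/τ = 4710 / 7.19 = 655.1 Tg/yr.
Stratospheric loss = F − (617) = 655.1 − 617.0 = 38.08 Tg/yr.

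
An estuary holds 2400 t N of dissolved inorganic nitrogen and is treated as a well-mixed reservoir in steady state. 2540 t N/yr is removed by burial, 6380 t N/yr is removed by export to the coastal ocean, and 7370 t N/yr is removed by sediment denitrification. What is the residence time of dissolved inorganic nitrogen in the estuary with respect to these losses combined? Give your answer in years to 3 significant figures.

0.147 yr

Total removal = 2540 + 6380 + 7370 = 16290 t N/yr.
τ = M / ΣF_out = 2400 / 16290 = 0.1473 yr.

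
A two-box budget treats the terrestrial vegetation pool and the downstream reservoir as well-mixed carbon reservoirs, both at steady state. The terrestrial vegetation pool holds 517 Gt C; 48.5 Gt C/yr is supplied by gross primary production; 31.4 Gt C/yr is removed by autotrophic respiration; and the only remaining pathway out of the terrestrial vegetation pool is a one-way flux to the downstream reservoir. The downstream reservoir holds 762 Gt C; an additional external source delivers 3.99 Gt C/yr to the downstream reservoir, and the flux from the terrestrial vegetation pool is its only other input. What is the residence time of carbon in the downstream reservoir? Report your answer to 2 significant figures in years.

36 yr

Balance the terrestrial vegetation pool: ΣF_in = 48.500 Gt C/yr.
Flux to the downstream reservoir = ΣF_in − (31.4) = 17.100 Gt C/yr.
Total input to the downstream reservoir = 17.100 + 3.99 = 21.090 Gt C/yr; at steady state this equals its total output.
τ = M / F = 762 / 21.090 = 36.13 yr.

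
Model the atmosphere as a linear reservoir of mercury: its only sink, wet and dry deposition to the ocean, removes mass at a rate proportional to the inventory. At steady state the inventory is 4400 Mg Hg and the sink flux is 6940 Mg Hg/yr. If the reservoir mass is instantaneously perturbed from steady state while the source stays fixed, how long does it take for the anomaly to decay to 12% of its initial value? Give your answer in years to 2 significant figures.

1.3 yr

For a linear reservoir the anomaly decays as exp(−t/τ) with τ = M/F = 4400/6940 = 0.6340 yr.
exp(−t/τ) = 0.12 ⇒ t = −τ ln(0.12) = 0.6340 × 2.120 = 1.344 yr.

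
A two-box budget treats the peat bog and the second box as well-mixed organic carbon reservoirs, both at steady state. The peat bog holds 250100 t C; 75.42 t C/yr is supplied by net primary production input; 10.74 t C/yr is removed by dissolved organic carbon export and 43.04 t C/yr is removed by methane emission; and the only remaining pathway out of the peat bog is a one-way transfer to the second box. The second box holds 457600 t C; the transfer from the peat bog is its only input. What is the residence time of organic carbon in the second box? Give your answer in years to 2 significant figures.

Balance the peat bog: ΣF_in = 75.420 t C/yr.
Transfer to the second box = ΣF_in − (10.74 + 43.04) = 21.640 t C/yr.
At steady state the output of the second box equals its input, 21.640 t C/yr.
τ = M / F = 457600 / 21.640 = 21150 yr.

21000 yr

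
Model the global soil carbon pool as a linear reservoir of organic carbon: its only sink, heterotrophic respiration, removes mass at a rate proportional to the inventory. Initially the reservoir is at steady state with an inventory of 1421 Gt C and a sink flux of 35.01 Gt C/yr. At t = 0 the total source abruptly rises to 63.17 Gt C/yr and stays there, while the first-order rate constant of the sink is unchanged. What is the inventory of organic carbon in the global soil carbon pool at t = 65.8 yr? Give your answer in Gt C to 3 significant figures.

The sink rate constant is k = F₀/M₀ = 35.01/1421 = 0.02464 yr⁻¹.
Solving dM/dt = F₁ − kM with M(0) = M₀ gives M(t) = F₁/k + (M₀ − F₁/k)·e^(−kt).
F₁/k = 63.17/0.02464 = 2564.0 Gt C; kt = 0.02464 × 65.8 = 1.621, e^(−kt) = 0.1977.
M(65.8) = 2564.0 + (1421 − 2564.0) × 0.1977 = 2564.0 − 225.9 = 2338.0 Gt C.

2340 Gt C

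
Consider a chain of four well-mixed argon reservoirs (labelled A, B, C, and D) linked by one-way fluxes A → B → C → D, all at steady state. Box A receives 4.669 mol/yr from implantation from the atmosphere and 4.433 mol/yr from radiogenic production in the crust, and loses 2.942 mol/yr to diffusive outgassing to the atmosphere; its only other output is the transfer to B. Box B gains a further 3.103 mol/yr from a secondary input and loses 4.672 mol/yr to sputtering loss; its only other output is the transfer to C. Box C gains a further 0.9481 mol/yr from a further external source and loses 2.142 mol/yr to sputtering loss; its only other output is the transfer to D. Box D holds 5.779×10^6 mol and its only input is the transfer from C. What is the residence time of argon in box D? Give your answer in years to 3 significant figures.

1.70×10^6 yr

Box A: F(A→B) = (4.669 + 4.433) − 2.942 = 6.1600 mol/yr.
Box B: F(B→C) = (6.1600 + 3.103) − 4.672 = 4.5910 mol/yr.
Box C: F(C→D) = (4.5910 + 0.9481) − 2.142 = 3.3971 mol/yr.
Box D throughput = its input = 3.3971 mol/yr; τ = 5.779×10^6 / 3.3971 = 1.701×10^6 yr.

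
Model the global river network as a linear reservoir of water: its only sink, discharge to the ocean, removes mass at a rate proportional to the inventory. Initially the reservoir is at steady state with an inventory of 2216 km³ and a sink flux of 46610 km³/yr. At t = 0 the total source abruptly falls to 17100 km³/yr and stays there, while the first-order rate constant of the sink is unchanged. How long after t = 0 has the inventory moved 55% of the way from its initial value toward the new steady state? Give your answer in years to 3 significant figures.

τ = M₀/F₀ = 2216/46610 = 0.04754 yr.
The remaining gap fraction is e^(−t/τ); 55% covered ⇒ e^(−t/τ) = 0.450.
t = −τ ln(0.450) = 0.04754 × 0.7985 = 0.03796 yr.

0.0380 yr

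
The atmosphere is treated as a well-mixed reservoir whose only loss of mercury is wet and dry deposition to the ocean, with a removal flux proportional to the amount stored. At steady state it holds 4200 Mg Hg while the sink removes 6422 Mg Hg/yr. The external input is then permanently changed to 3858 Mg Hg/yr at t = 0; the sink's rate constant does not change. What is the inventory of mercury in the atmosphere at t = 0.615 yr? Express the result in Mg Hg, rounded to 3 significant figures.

3180 Mg Hg

Residence time τ = M₀/F₀ = 0.6540 yr. The eventual steady state is M_∞ = M₀·(F₁/F₀) = 4200 × 3858/6422 = 2523.1 Mg Hg.
The anomaly ΔM(t) = M(t) − M_∞ decays as ΔM₀·e^(−t/τ) with ΔM₀ = 4200 − 2523.1 = 1677 Mg Hg.
At t = 0.615 yr, e^(−t/τ) = e^(−0.9404) = 0.3905, so ΔM = 654.8 Mg Hg and M = 2523.1 + 654.8 = 3177.9 Mg Hg.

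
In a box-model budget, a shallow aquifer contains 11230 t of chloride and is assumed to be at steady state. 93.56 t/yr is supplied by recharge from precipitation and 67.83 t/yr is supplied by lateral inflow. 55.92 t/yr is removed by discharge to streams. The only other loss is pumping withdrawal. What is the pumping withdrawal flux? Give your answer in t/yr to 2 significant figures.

At steady state ΣF_in = ΣF_out.
ΣF_in = 93.56 + 67.83 = 161.39 t/yr.
Pumping withdrawal flux = ΣF_in − (55.92) = 161.39 − 55.92 = 105.5 t/yr.

110 t/yr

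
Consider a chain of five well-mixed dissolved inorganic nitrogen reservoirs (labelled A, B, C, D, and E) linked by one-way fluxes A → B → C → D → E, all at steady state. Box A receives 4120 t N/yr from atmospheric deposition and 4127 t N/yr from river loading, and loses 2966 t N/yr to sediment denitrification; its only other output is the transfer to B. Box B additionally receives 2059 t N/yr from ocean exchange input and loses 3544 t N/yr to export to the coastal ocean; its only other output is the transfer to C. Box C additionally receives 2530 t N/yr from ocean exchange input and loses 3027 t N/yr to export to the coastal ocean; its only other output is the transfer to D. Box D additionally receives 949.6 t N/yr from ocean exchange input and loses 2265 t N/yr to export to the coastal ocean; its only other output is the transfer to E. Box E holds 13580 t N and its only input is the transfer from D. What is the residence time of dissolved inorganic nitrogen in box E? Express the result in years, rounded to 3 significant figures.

6.85 yr

Box A: F(A→B) = (4120 + 4127) − 2966 = 5281.0 t N/yr.
Box B: F(B→C) = (5281.0 + 2059) − 3544 = 3796.0 t N/yr.
Box C: F(C→D) = (3796.0 + 2530) − 3027 = 3299.0 t N/yr.
Box D: F(D→E) = (3299.0 + 949.6) − 2265 = 1983.6 t N/yr.
Box E throughput = its input = 1983.6 t N/yr; τ = 13580 / 1983.6 = 6.846 yr.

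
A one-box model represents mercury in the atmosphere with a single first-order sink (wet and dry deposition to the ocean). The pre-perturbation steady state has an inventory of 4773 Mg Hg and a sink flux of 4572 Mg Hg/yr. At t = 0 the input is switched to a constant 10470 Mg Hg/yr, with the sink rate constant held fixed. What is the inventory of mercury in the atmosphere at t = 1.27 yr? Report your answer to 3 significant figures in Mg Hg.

τ = M₀/F₀ = 4773/4572 = 1.044 yr; rate constant k = 1/τ.
New steady state M_∞ = F₁/k = F₁·τ = 10470 × 1.044 = 10930 Mg Hg.
M(t) = M_∞ + (M₀ − M_∞)·e^(−t/τ); t/τ = 1.27/1.044 = 1.217, so e^(−t/τ) = 0.2963.
M(t) = 10930 − 6157 × 0.2963 = 9106.1 Mg Hg.

9110 Mg Hg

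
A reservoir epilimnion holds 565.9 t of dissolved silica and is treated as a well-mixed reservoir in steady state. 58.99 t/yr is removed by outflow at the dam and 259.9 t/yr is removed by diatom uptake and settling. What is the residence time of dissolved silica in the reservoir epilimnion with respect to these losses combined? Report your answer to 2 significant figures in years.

Total removal = 58.99 + 259.9 = 318.89 t/yr.
τ = M / ΣF_out = 565.9 / 318.89 = 1.775 yr.

1.8 yr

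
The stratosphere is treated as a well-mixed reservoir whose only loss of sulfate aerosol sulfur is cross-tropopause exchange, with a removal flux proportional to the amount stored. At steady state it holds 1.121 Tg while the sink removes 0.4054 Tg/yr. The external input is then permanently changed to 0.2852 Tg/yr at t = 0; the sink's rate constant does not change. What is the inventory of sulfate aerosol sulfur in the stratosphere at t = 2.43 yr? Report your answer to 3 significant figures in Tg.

Residence time τ = M₀/F₀ = 2.765 yr. The eventual steady state is M_∞ = M₀·(F₁/F₀) = 1.121 × 0.2852/0.4054 = 0.78863 Tg.
The anomaly ΔM(t) = M(t) − M_∞ decays as ΔM₀·e^(−t/τ) with ΔM₀ = 1.121 − 0.78863 = 0.3324 Tg.
At t = 2.43 yr, e^(−t/τ) = e^(−0.8788) = 0.4153, so ΔM = 0.1380 Tg and M = 0.78863 + 0.1380 = 0.92666 Tg.

0.927 Tg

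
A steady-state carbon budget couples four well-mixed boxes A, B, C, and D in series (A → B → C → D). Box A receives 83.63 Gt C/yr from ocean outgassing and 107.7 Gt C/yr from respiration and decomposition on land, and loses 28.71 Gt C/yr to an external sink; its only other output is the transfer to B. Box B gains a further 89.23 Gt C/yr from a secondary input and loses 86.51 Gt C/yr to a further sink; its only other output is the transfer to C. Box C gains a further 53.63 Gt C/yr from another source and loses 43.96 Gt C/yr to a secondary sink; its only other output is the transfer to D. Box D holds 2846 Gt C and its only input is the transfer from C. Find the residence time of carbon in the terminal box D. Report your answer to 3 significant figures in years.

Box A: F(A→B) = (83.63 + 107.7) − 28.71 = 162.62 Gt C/yr.
Box B: F(B→C) = (162.62 + 89.23) − 86.51 = 165.34 Gt C/yr.
Box C: F(C→D) = (165.34 + 53.63) − 43.96 = 175.01 Gt C/yr.
Box D throughput = its input = 175.01 Gt C/yr; τ = 2846 / 175.01 = 16.26 yr.

16.3 yr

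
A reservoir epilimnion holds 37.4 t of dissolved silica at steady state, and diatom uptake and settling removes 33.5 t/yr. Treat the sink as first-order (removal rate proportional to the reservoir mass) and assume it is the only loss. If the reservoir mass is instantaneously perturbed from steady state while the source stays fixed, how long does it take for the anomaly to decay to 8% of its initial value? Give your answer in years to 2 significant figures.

For a linear reservoir the anomaly decays as exp(−t/τ) with τ = M/F = 37.4/33.5 = 1.116 yr.
exp(−t/τ) = 0.08 ⇒ t = −τ ln(0.08) = 1.116 × 2.526 = 2.820 yr.

2.8 yr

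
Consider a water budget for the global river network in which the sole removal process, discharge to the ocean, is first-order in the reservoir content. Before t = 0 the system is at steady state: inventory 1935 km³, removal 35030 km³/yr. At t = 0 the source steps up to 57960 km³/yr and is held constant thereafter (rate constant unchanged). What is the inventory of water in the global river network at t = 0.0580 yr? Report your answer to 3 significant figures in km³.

The sink rate constant is k = F₀/M₀ = 35030/1935 = 18.10 yr⁻¹.
Solving dM/dt = F₁ − kM with M(0) = M₀ gives M(t) = F₁/k + (M₀ − F₁/k)·e^(−kt).
F₁/k = 57960/18.10 = 3201.6 km³; kt = 18.10 × 0.0580 = 1.050, e^(−kt) = 0.3499.
M(0.0580) = 3201.6 + (1935 − 3201.6) × 0.3499 = 3201.6 − 443.2 = 2758.4 km³.

2760 km³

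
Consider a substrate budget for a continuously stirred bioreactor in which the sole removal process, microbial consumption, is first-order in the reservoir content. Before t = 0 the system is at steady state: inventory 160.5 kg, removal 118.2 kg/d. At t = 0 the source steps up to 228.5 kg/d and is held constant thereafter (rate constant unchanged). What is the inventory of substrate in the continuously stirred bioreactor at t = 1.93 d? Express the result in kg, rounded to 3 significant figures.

274 kg

τ = M₀/F₀ = 160.5/118.2 = 1.358 d; rate constant k = 1/τ.
New steady state M_∞ = F₁/k = F₁·τ = 228.5 × 1.358 = 310.27 kg.
M(t) = M_∞ + (M₀ − M_∞)·e^(−t/τ); t/τ = 1.93/1.358 = 1.421, so e^(−t/τ) = 0.2414.
M(t) = 310.27 − 149.8 × 0.2414 = 274.12 kg.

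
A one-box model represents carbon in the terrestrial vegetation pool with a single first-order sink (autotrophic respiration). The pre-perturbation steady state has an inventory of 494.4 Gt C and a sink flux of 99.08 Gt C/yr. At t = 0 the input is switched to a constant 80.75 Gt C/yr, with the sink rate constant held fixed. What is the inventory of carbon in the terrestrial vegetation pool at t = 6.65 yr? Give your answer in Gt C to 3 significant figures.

427 Gt C

The sink rate constant is k = F₀/M₀ = 99.08/494.4 = 0.2004 yr⁻¹.
Solving dM/dt = F₁ − kM with M(0) = M₀ gives M(t) = F₁/k + (M₀ − F₁/k)·e^(−kt).
F₁/k = 80.75/0.2004 = 402.94 Gt C; kt = 0.2004 × 6.65 = 1.333, e^(−kt) = 0.2638.
M(6.65) = 402.94 + (494.4 − 402.94) × 0.2638 = 402.94 + 24.13 = 427.06 Gt C.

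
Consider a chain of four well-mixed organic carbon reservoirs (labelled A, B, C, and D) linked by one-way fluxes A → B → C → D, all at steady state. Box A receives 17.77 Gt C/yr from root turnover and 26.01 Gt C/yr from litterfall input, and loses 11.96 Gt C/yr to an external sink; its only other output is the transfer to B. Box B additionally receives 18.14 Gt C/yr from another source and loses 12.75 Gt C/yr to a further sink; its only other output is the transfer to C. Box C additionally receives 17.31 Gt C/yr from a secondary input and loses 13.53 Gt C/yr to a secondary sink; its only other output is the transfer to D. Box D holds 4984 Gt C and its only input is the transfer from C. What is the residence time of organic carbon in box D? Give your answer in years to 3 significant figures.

122 yr

Box A: F(A→B) = (17.77 + 26.01) − 11.96 = 31.820 Gt C/yr.
Box B: F(B→C) = (31.820 + 18.14) − 12.75 = 37.210 Gt C/yr.
Box C: F(C→D) = (37.210 + 17.31) − 13.53 = 40.990 Gt C/yr.
Box D throughput = its input = 40.990 Gt C/yr; τ = 4984 / 40.990 = 121.6 yr.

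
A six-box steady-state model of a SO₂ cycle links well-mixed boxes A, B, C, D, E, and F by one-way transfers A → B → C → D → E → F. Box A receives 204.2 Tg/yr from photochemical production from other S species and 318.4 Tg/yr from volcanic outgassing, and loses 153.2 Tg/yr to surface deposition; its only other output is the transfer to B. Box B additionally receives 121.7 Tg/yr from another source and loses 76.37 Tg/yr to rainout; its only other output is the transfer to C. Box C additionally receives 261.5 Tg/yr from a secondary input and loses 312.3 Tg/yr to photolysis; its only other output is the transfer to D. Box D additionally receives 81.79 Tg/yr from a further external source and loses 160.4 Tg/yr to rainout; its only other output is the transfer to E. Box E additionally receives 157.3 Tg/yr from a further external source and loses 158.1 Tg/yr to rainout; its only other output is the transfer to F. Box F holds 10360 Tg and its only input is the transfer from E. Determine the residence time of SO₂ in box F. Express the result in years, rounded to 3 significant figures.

36.4 yr

Box A: F(A→B) = (204.2 + 318.4) − 153.2 = 369.40 Tg/yr.
Box B: F(B→C) = (369.40 + 121.7) − 76.37 = 414.73 Tg/yr.
Box C: F(C→D) = (414.73 + 261.5) − 312.3 = 363.93 Tg/yr.
Box D: F(D→E) = (363.93 + 81.79) − 160.4 = 285.32 Tg/yr.
Box E: F(E→F) = (285.32 + 157.3) − 158.1 = 284.52 Tg/yr.
Box F throughput = its input = 284.52 Tg/yr; τ = 10360 / 284.52 = 36.41 yr.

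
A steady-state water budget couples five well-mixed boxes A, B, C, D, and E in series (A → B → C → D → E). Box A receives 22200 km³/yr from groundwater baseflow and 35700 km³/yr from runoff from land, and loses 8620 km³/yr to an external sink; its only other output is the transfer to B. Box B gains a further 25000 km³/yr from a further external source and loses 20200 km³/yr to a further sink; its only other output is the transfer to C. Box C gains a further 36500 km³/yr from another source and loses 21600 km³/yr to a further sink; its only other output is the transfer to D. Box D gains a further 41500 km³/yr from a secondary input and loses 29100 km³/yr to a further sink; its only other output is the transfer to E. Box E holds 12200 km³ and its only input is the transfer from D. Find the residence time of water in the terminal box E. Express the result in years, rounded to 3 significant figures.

0.150 yr

Box A: F(A→B) = (22200 + 35700) − 8620 = 49280 km³/yr.
Box B: F(B→C) = (49280 + 25000) − 20200 = 54080 km³/yr.
Box C: F(C→D) = (54080 + 36500) − 21600 = 68980 km³/yr.
Box D: F(D→E) = (68980 + 41500) − 29100 = 81380 km³/yr.
Box E throughput = its input = 81380 km³/yr; τ = 12200 / 81380 = 0.1499 yr.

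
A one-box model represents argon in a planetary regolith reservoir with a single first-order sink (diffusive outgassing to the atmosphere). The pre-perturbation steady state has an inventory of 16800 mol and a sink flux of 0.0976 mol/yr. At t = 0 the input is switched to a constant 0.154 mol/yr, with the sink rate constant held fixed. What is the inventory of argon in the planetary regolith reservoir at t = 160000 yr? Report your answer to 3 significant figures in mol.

Residence time τ = M₀/F₀ = 172100 yr. The eventual steady state is M_∞ = M₀·(F₁/F₀) = 16800 × 0.154/0.0976 = 26508 mol.
The anomaly ΔM(t) = M(t) − M_∞ decays as ΔM₀·e^(−t/τ) with ΔM₀ = 16800 − 26508 = −9708 mol.
At t = 160000 yr, e^(−t/τ) = e^(−0.9295) = 0.3947, so ΔM = −3832 mol and M = 26508 − 3832 = 22676 mol.

22700 mol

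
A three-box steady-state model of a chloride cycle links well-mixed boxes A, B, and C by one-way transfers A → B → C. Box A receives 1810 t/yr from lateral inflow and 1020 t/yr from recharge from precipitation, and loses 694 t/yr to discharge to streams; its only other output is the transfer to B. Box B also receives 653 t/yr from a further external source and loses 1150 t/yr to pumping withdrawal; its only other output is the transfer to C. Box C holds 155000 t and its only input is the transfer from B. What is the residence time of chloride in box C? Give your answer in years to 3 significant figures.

94.6 yr

Box A: F(A→B) = (1810 + 1020) − 694 = 2136.0 t/yr.
Box B: F(B→C) = (2136.0 + 653) − 1150 = 1639.0 t/yr.
Box C throughput = its input = 1639.0 t/yr; τ = 155000 / 1639.0 = 94.57 yr.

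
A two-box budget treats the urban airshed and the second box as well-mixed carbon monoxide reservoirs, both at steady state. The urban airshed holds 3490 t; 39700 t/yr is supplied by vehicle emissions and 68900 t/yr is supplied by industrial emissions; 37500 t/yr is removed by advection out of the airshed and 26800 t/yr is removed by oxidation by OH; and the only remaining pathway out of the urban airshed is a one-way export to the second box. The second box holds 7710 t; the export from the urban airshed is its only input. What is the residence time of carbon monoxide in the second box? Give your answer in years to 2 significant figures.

0.17 yr

Balance the urban airshed: ΣF_in = 39700 + 68900 = 108600 t/yr.
Export to the second box = ΣF_in − (37500 + 26800) = 44300 t/yr.
At steady state the output of the second box equals its input, 44300 t/yr.
τ = M / F = 7710 / 44300 = 0.1740 yr.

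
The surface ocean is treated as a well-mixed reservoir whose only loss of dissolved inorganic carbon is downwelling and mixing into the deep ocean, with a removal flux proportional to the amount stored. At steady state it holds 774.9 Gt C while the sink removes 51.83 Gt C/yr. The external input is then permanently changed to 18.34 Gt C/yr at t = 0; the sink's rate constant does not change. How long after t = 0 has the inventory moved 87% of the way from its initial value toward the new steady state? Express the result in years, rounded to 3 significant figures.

30.5 yr

τ = M₀/F₀ = 774.9/51.83 = 14.95 yr.
The remaining gap fraction is e^(−t/τ); 87% covered ⇒ e^(−t/τ) = 0.130.
t = −τ ln(0.130) = 14.95 × 2.040 = 30.50 yr.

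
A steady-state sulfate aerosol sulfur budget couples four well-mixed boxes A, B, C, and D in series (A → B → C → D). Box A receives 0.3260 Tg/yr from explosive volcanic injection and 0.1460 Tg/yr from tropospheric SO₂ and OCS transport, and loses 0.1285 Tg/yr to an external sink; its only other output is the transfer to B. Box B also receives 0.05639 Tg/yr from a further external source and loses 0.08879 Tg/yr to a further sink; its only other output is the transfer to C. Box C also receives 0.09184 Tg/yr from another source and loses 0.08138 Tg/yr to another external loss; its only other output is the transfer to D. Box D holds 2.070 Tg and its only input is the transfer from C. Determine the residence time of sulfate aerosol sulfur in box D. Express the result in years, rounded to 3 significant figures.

6.44 yr

Box A: F(A→B) = (0.3260 + 0.1460) − 0.1285 = 0.34350 Tg/yr.
Box B: F(B→C) = (0.34350 + 0.05639) − 0.08879 = 0.31110 Tg/yr.
Box C: F(C→D) = (0.31110 + 0.09184) − 0.08138 = 0.32156 Tg/yr.
Box D throughput = its input = 0.32156 Tg/yr; τ = 2.070 / 0.32156 = 6.437 yr.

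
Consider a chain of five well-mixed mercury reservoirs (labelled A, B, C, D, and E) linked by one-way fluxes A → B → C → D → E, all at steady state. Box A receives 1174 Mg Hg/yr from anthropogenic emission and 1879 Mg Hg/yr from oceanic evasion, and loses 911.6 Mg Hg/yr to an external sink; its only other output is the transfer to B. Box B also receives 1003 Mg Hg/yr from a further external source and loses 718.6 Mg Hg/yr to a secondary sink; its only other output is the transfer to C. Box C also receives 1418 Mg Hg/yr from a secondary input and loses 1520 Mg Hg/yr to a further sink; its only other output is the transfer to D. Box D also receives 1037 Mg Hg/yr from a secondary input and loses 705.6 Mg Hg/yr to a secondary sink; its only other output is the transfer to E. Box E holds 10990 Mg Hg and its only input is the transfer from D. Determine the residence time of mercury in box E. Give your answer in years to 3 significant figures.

Box A: F(A→B) = (1174 + 1879) − 911.6 = 2141.4 Mg Hg/yr.
Box B: F(B→C) = (2141.4 + 1003) − 718.6 = 2425.8 Mg Hg/yr.
Box C: F(C→D) = (2425.8 + 1418) − 1520 = 2323.8 Mg Hg/yr.
Box D: F(D→E) = (2323.8 + 1037) − 705.6 = 2655.2 Mg Hg/yr.
Box E throughput = its input = 2655.2 Mg Hg/yr; τ = 10990 / 2655.2 = 4.139 yr.

4.14 yr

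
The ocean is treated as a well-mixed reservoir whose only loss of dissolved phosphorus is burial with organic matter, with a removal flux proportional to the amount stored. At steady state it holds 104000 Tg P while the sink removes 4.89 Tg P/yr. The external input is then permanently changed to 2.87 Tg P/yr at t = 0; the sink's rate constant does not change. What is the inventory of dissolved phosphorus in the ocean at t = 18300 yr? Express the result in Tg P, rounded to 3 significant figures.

τ = M₀/F₀ = 104000/4.89 = 21270 yr; rate constant k = 1/τ.
New steady state M_∞ = F₁/k = F₁·τ = 2.87 × 21270 = 61039 Tg P.
M(t) = M_∞ + (M₀ − M_∞)·e^(−t/τ); t/τ = 18300/21270 = 0.8605, so e^(−t/τ) = 0.4230.
M(t) = 61039 + 42960 × 0.4230 = 79210 Tg P.

79200 Tg P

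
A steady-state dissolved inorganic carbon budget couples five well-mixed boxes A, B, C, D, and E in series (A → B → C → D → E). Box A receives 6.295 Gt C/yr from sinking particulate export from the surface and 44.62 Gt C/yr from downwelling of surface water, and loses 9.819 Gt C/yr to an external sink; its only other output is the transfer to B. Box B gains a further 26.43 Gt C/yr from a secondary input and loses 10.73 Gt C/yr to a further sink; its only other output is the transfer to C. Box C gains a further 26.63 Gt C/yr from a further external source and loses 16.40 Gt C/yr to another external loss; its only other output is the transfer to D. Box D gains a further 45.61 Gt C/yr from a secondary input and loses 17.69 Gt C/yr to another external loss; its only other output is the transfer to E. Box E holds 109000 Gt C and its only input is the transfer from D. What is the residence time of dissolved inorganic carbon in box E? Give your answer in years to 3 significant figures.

Box A: F(A→B) = (6.295 + 44.62) − 9.819 = 41.096 Gt C/yr.
Box B: F(B→C) = (41.096 + 26.43) − 10.73 = 56.796 Gt C/yr.
Box C: F(C→D) = (56.796 + 26.63) − 16.40 = 67.026 Gt C/yr.
Box D: F(D→E) = (67.026 + 45.61) − 17.69 = 94.946 Gt C/yr.
Box E throughput = its input = 94.946 Gt C/yr; τ = 109000 / 94.946 = 1148 yr.

1150 yr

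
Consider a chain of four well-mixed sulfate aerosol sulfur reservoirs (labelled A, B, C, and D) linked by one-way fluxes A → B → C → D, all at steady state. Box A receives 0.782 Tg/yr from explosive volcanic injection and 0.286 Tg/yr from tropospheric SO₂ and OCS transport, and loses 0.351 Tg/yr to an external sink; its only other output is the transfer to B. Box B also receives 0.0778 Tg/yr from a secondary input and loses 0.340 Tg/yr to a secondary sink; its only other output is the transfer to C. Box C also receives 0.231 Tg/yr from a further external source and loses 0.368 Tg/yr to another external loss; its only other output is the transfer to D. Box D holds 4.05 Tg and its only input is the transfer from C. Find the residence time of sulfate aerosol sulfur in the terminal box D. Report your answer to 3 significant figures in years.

Box A: F(A→B) = (0.782 + 0.286) − 0.351 = 0.71700 Tg/yr.
Box B: F(B→C) = (0.71700 + 0.0778) − 0.340 = 0.45480 Tg/yr.
Box C: F(C→D) = (0.45480 + 0.231) − 0.368 = 0.31780 Tg/yr.
Box D throughput = its input = 0.31780 Tg/yr; τ = 4.05 / 0.31780 = 12.74 yr.

12.7 yr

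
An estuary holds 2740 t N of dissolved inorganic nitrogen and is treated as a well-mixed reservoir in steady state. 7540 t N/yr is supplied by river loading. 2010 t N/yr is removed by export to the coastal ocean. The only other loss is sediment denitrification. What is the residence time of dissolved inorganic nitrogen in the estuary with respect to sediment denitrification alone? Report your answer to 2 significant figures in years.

At steady state ΣF_in = ΣF_out.
ΣF_in = 7540.0 t N/yr.
Sediment denitrification flux = ΣF_in − (2010) = 7540.0 − 2010 = 5530 t N/yr.
τ = M / F = 2740 / 5530 = 0.4955 yr.

0.50 yr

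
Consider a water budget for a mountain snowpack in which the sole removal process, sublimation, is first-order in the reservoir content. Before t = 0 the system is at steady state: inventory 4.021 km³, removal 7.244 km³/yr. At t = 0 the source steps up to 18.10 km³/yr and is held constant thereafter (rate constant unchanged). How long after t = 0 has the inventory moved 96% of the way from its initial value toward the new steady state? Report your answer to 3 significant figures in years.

τ = M₀/F₀ = 4.021/7.244 = 0.5551 yr.
The remaining gap fraction is e^(−t/τ); 96% covered ⇒ e^(−t/τ) = 0.0400.
t = −τ ln(0.0400) = 0.5551 × 3.219 = 1.787 yr.

1.79 yr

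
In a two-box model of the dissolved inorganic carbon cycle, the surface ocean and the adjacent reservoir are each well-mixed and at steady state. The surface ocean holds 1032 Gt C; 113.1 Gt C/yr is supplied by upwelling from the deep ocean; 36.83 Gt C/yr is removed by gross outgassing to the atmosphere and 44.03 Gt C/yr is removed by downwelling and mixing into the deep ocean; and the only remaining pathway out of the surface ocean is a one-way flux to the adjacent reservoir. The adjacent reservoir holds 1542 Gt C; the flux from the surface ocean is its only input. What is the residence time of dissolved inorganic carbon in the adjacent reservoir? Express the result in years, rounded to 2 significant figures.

Balance the surface ocean: ΣF_in = 113.10 Gt C/yr.
Flux to the adjacent reservoir = ΣF_in − (36.83 + 44.03) = 32.240 Gt C/yr.
At steady state the output of the adjacent reservoir equals its input, 32.240 Gt C/yr.
τ = M / F = 1542 / 32.240 = 47.83 yr.

48 yr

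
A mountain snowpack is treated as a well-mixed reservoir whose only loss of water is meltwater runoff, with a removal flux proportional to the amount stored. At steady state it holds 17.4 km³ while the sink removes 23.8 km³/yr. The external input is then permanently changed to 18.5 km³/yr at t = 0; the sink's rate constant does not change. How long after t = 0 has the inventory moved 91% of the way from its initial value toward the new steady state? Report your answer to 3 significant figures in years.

1.76 yr

τ = M₀/F₀ = 17.4/23.8 = 0.7311 yr.
The remaining gap fraction is e^(−t/τ); 91% covered ⇒ e^(−t/τ) = 0.0900.
t = −τ ln(0.0900) = 0.7311 × 2.408 = 1.760 yr.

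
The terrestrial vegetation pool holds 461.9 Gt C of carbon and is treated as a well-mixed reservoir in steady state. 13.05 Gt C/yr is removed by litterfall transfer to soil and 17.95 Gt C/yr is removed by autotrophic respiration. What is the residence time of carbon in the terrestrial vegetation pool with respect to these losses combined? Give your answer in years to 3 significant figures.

14.9 yr

Total removal = 13.05 + 17.95 = 31.000 Gt C/yr.
τ = M / ΣF_out = 461.9 / 31.000 = 14.90 yr.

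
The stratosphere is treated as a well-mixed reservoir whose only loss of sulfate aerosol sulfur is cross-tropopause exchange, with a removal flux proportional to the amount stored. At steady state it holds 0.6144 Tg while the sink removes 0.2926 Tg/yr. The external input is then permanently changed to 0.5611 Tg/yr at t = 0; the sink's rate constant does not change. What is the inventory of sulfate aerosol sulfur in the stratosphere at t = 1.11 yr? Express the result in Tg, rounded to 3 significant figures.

0.846 Tg

The sink rate constant is k = F₀/M₀ = 0.2926/0.6144 = 0.4762 yr⁻¹.
Solving dM/dt = F₁ − kM with M(0) = M₀ gives M(t) = F₁/k + (M₀ − F₁/k)·e^(−kt).
F₁/k = 0.5611/0.4762 = 1.1782 Tg; kt = 0.4762 × 1.11 = 0.5286, e^(−kt) = 0.5894.
M(1.11) = 1.1782 + (0.6144 − 1.1782) × 0.5894 = 1.1782 − 0.3323 = 0.84589 Tg.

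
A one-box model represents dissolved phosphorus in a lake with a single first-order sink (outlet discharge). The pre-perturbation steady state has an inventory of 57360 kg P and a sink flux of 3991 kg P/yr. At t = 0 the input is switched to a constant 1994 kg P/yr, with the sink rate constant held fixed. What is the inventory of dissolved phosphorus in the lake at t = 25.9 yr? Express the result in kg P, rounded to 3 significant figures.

Residence time τ = M₀/F₀ = 14.37 yr. The eventual steady state is M_∞ = M₀·(F₁/F₀) = 57360 × 1994/3991 = 28658 kg P.
The anomaly ΔM(t) = M(t) − M_∞ decays as ΔM₀·e^(−t/τ) with ΔM₀ = 57360 − 28658 = 28700 kg P.
At t = 25.9 yr, e^(−t/τ) = e^(−1.802) = 0.1650, so ΔM = 4735 kg P and M = 28658 + 4735 = 33393 kg P.

33400 kg P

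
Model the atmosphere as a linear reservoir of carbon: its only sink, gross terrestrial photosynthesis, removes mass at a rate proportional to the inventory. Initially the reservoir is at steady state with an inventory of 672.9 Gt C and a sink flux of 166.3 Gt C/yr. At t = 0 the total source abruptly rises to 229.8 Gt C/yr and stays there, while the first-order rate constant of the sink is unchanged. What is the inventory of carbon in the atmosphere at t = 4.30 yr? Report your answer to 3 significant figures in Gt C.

841 Gt C

The sink rate constant is k = F₀/M₀ = 166.3/672.9 = 0.2471 yr⁻¹.
Solving dM/dt = F₁ − kM with M(0) = M₀ gives M(t) = F₁/k + (M₀ − F₁/k)·e^(−kt).
F₁/k = 229.8/0.2471 = 929.84 Gt C; kt = 0.2471 × 4.30 = 1.063, e^(−kt) = 0.3455.
M(4.30) = 929.84 + (672.9 − 929.84) × 0.3455 = 929.84 − 88.78 = 841.06 Gt C.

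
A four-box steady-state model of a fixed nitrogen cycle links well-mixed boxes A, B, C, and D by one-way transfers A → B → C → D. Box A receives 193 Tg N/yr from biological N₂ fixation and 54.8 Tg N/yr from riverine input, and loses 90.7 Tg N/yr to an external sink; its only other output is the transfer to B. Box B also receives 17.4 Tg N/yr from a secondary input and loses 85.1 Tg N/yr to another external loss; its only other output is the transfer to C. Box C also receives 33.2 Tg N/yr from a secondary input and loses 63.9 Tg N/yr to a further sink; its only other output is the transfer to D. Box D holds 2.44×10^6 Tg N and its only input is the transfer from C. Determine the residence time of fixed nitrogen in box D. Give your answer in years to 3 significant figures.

Box A: F(A→B) = (193 + 54.8) − 90.7 = 157.10 Tg N/yr.
Box B: F(B→C) = (157.10 + 17.4) − 85.1 = 89.400 Tg N/yr.
Box C: F(C→D) = (89.400 + 33.2) − 63.9 = 58.700 Tg N/yr.
Box D throughput = its input = 58.700 Tg N/yr; τ = 2.44×10^6 / 58.700 = 41570 yr.

41600 yr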